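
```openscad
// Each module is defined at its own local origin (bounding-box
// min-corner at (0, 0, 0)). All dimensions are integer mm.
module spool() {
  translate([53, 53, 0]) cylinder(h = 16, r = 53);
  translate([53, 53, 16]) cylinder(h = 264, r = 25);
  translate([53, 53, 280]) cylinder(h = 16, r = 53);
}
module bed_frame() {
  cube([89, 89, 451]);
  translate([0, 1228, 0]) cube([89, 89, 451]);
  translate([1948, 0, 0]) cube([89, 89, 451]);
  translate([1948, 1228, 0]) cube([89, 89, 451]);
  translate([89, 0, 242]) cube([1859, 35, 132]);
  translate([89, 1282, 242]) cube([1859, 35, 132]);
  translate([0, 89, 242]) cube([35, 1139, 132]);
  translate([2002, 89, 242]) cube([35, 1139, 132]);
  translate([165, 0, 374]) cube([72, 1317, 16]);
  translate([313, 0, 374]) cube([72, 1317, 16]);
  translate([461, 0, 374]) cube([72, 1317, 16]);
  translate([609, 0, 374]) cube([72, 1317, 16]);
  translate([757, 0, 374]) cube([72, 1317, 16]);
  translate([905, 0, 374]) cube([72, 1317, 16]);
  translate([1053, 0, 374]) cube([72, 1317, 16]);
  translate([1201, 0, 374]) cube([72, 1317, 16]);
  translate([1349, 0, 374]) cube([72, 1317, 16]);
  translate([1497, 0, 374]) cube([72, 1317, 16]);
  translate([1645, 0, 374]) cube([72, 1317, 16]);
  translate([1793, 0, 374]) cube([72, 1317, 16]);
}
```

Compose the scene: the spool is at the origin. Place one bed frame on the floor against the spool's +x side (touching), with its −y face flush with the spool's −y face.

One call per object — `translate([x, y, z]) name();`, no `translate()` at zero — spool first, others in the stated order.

spool();
translate([106, 0, 0]) bed_frame();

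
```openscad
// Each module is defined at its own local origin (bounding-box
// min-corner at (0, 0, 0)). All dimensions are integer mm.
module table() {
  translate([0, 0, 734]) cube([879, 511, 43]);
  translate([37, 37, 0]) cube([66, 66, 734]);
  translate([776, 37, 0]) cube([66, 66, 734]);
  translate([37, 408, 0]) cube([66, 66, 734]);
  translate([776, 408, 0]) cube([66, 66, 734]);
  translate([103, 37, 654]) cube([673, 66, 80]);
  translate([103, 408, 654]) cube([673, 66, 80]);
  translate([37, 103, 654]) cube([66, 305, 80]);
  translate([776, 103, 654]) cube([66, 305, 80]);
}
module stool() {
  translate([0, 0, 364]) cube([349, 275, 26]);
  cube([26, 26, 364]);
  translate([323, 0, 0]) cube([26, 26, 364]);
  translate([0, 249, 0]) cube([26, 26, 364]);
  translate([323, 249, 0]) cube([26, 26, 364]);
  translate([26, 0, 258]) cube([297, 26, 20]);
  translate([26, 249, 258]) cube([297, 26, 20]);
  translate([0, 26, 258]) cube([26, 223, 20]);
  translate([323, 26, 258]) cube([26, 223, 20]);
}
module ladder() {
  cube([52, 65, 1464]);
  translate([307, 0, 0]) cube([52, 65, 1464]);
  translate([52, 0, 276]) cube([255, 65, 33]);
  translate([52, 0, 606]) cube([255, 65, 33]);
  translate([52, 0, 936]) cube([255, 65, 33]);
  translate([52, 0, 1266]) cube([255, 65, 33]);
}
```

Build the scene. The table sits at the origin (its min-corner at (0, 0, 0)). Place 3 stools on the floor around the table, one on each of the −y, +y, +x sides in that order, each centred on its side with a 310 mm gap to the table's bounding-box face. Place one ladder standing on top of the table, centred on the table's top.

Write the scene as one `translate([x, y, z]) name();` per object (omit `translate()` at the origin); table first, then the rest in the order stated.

table();
translate([265, -585, 0]) stool();
translate([265, 821, 0]) stool();
translate([1189, 118, 0]) stool();
translate([260, 223, 777]) ladder();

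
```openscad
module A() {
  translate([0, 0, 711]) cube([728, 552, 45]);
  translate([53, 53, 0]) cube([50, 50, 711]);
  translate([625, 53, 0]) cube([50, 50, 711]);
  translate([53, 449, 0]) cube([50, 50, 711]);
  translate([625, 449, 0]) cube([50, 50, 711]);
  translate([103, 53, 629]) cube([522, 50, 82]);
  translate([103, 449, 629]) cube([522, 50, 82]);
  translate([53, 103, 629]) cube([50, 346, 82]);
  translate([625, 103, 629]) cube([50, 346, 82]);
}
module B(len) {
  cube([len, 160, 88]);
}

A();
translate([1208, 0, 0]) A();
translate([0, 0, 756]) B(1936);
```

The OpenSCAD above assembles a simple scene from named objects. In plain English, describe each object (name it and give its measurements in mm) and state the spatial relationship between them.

A is a rectangular dining table. The top is 728×552×45 mm with its upper surface at z = 756 mm. It stands on four 50×50 mm square legs, each inset 53 mm from the nearest pair of top edges, running from the floor to the underside of the top. Four apron rails, 50 mm thick and 82 mm tall, run between adjacent legs with their top edges flush with the underside of the top and their outer faces flush with the legs' outer faces.

B is a rectangular beam 1936 mm long (x), 160 mm deep (y), 88 mm thick (z).

The beam spans the tops of two tables placed 480 mm apart, resting at z = 756 mm.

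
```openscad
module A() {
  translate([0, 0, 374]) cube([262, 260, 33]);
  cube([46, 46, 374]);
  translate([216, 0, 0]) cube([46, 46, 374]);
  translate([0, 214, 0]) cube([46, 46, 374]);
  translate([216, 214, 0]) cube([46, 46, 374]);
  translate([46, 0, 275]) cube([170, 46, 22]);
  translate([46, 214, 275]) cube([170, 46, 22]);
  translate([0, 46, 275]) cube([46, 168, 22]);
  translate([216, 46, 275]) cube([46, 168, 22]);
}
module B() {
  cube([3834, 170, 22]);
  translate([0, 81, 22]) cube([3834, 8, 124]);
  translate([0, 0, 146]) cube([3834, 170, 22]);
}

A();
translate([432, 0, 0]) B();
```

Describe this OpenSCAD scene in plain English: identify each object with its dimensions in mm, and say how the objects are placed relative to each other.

A is a four-legged stool. The seat is 262×260 mm, 33 mm thick, top at z = 407 mm. It stands on four square legs, each 46×46 mm in cross-section, from z = 0 to the seat underside, each flush with a corner of the seat. Four stretchers, 46 mm wide and 22 mm tall, connect adjacent legs with their undersides at z = 275 mm, each running between the inner faces of the legs it joins and aligned with the legs' outer faces on the other axis.

B is an I-beam lying along x, 3834 mm long. Overall section height 168 mm. Two flanges 170 mm wide (y) and 22 mm thick, one on the floor and one at the top; a web 8 mm thick runs between them, centred on the flange width.

The I-beam is on the floor beside the stool on its +x side.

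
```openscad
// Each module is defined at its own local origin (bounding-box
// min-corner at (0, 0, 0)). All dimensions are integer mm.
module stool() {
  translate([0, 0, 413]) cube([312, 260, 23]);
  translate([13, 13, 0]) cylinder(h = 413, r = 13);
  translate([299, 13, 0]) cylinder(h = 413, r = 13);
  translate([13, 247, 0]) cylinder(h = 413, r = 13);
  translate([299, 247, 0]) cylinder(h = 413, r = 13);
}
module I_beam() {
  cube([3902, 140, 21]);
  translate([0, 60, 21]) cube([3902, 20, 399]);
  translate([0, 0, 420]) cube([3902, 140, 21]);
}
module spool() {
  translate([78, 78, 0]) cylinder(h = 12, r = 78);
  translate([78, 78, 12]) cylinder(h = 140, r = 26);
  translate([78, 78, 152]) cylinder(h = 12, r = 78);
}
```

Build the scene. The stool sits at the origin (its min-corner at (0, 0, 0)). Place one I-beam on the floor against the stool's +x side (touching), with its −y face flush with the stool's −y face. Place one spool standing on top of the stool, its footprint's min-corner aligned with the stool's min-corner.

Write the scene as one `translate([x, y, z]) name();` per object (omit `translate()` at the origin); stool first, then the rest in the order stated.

stool();
translate([312, 0, 0]) I_beam();
translate([0, 0, 436]) spool();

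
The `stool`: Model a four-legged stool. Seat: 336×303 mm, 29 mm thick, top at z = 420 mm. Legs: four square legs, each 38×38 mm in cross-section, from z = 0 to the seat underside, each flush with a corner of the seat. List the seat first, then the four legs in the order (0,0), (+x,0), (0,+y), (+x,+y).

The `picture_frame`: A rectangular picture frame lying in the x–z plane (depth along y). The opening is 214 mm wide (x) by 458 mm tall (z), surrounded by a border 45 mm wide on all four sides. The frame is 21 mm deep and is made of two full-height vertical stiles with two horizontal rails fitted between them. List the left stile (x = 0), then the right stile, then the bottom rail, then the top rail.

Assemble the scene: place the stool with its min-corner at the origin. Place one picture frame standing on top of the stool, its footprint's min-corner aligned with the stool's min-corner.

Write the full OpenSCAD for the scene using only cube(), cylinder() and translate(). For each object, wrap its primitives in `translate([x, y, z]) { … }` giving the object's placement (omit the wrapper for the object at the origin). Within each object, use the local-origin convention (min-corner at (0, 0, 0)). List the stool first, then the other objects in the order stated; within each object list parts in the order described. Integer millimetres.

translate([0, 0, 391]) cube([336, 303, 29]);
cube([38, 38, 391]);
translate([298, 0, 0]) cube([38, 38, 391]);
translate([0, 265, 0]) cube([38, 38, 391]);
translate([298, 265, 0]) cube([38, 38, 391]);
translate([0, 0, 420]) {
  cube([45, 21, 548]);
  translate([259, 0, 0]) cube([45, 21, 548]);
  translate([45, 0, 0]) cube([214, 21, 45]);
  translate([45, 0, 503]) cube([214, 21, 45]);
}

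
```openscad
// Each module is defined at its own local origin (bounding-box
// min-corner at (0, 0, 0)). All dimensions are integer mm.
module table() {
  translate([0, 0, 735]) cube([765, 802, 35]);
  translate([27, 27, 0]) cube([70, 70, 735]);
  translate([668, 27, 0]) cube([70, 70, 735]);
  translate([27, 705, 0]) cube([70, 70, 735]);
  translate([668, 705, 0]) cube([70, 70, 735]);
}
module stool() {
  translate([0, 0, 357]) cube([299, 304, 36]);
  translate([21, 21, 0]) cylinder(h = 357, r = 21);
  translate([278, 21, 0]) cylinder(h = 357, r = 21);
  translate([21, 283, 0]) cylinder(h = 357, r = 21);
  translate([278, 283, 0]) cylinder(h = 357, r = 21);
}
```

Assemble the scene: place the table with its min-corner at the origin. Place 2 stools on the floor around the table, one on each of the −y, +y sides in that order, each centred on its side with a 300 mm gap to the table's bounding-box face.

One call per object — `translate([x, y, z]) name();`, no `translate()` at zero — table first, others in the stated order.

table();
translate([233, -604, 0]) stool();
translate([233, 1102, 0]) stool();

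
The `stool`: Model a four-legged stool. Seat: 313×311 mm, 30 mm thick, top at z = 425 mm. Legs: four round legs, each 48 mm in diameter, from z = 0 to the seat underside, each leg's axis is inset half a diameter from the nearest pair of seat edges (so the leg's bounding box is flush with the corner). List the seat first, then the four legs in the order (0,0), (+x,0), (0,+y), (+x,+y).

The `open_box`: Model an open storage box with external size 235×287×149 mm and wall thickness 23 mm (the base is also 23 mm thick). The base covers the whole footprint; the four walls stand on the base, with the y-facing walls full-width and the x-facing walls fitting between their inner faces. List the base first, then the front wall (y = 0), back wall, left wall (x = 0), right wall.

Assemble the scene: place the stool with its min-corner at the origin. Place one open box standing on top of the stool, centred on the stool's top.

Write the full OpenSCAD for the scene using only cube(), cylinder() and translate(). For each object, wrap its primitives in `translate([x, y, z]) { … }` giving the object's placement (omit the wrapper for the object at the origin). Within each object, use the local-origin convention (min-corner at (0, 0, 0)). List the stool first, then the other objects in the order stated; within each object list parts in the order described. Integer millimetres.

translate([0, 0, 395]) cube([313, 311, 30]);
translate([24, 24, 0]) cylinder(h = 395, r = 24);
translate([289, 24, 0]) cylinder(h = 395, r = 24);
translate([24, 287, 0]) cylinder(h = 395, r = 24);
translate([289, 287, 0]) cylinder(h = 395, r = 24);
translate([39, 12, 425]) {
  cube([235, 287, 23]);
  translate([0, 0, 23]) cube([235, 23, 126]);
  translate([0, 264, 23]) cube([235, 23, 126]);
  translate([0, 23, 23]) cube([23, 241, 126]);
  translate([212, 23, 23]) cube([23, 241, 126]);
}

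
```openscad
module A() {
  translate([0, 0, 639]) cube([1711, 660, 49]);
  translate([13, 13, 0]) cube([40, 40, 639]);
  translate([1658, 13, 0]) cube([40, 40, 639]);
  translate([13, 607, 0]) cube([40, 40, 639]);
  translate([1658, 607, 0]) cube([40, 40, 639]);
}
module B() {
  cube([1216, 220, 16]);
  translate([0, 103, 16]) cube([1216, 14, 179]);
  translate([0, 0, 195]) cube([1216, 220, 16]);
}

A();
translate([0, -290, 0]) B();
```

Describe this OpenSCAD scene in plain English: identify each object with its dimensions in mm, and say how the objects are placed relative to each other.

A is a table: top 1711 mm (x) × 660 mm (y), 49 mm thick, upper face at z = 688 mm, on four 40×40 mm square legs, each inset 13 mm from the nearest pair of top edges, running from z = 0 to the bottom of the top.

B is an I-beam lying along x, 1216 mm long. Overall section height 211 mm. Two flanges 220 mm wide (y) and 16 mm thick, one on the floor and one at the top; a web 14 mm thick runs between them, centred on the flange width.

The I-beam is on the floor beside the table on its −y side.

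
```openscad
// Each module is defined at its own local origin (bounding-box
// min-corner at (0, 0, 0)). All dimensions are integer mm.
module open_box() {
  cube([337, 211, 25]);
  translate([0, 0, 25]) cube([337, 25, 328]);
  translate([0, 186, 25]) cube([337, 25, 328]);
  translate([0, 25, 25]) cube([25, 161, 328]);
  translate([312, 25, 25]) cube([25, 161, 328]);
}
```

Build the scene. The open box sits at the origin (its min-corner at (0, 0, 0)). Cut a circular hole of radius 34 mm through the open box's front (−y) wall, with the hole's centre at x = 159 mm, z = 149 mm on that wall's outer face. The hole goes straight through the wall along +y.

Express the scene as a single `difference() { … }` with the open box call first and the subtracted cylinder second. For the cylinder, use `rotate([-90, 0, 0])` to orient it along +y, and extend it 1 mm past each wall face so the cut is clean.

difference() {
  open_box();
  translate([159, -1, 149]) rotate([-90, 0, 0]) cylinder(h = 27, r = 34);
}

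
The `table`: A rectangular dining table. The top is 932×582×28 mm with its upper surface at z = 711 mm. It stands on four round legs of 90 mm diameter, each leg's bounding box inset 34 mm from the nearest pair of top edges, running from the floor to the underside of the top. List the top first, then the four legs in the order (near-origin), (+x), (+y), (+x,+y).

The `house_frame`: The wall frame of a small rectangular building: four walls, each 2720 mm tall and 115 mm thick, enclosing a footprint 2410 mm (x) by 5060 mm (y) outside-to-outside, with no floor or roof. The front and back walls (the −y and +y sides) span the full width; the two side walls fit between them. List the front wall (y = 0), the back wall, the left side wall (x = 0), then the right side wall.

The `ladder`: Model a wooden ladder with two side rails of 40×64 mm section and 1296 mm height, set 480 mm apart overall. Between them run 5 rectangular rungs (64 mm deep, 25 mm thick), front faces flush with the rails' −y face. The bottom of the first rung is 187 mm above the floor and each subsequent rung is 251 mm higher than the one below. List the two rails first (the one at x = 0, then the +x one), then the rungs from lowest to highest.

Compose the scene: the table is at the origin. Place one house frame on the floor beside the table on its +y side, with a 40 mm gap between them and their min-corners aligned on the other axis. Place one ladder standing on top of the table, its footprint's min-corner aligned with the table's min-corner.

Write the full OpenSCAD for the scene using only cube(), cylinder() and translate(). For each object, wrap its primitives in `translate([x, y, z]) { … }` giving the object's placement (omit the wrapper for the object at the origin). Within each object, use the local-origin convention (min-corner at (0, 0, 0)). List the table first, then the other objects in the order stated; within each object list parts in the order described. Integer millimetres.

translate([0, 0, 683]) cube([932, 582, 28]);
translate([79, 79, 0]) cylinder(h = 683, r = 45);
translate([853, 79, 0]) cylinder(h = 683, r = 45);
translate([79, 503, 0]) cylinder(h = 683, r = 45);
translate([853, 503, 0]) cylinder(h = 683, r = 45);
translate([0, 622, 0]) {
  cube([2410, 115, 2720]);
  translate([0, 4945, 0]) cube([2410, 115, 2720]);
  translate([0, 115, 0]) cube([115, 4830, 2720]);
  translate([2295, 115, 0]) cube([115, 4830, 2720]);
}
translate([0, 0, 711]) {
  cube([40, 64, 1296]);
  translate([440, 0, 0]) cube([40, 64, 1296]);
  translate([40, 0, 187]) cube([400, 64, 25]);
  translate([40, 0, 438]) cube([400, 64, 25]);
  translate([40, 0, 689]) cube([400, 64, 25]);
  translate([40, 0, 940]) cube([400, 64, 25]);
  translate([40, 0, 1191]) cube([400, 64, 25]);
}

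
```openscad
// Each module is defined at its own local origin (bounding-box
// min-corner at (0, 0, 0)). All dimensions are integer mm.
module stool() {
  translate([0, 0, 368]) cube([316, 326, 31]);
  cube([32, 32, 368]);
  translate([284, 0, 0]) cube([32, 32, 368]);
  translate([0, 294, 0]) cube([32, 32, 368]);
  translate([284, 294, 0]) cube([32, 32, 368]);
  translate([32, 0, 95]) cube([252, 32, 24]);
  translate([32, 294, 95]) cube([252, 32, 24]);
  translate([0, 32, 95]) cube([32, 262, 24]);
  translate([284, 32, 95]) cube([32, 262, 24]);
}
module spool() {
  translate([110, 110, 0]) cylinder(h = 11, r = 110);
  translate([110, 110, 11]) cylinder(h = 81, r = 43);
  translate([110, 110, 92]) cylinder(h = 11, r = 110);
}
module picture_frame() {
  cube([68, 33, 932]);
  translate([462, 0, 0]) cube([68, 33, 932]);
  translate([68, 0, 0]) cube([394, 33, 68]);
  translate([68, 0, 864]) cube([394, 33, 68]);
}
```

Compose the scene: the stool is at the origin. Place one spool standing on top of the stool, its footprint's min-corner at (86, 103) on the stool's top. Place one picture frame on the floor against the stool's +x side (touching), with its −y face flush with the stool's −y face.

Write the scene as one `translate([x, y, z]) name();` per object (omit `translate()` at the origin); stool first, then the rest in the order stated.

stool();
translate([86, 103, 399]) spool();
translate([316, 0, 0]) picture_frame();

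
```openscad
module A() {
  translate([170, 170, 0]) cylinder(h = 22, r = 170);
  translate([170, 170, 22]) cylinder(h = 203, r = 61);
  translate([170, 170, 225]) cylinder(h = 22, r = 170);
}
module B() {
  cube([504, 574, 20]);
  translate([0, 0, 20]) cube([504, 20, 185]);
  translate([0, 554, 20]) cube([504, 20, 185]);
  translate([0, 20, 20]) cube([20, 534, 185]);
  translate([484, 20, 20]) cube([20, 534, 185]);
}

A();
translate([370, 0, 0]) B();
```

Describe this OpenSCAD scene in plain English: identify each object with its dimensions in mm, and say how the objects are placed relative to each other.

A is a spool: two coaxial disc flanges of radius 170 mm and thickness 22 mm, joined by a core cylinder of radius 61 mm and height 203 mm. The lower flange rests on z = 0 and the three cylinders share a vertical axis.

B is an open-topped rectangular box: outside dimensions 504×574×205 mm, with a uniform wall and base thickness of 20 mm. The base is a full 504×574 slab on the floor; four walls sit on top of the base. The front and back walls (the −y and +y sides) span the full width; the two side walls fit between them.

The open box is on the floor beside the spool on its +x side.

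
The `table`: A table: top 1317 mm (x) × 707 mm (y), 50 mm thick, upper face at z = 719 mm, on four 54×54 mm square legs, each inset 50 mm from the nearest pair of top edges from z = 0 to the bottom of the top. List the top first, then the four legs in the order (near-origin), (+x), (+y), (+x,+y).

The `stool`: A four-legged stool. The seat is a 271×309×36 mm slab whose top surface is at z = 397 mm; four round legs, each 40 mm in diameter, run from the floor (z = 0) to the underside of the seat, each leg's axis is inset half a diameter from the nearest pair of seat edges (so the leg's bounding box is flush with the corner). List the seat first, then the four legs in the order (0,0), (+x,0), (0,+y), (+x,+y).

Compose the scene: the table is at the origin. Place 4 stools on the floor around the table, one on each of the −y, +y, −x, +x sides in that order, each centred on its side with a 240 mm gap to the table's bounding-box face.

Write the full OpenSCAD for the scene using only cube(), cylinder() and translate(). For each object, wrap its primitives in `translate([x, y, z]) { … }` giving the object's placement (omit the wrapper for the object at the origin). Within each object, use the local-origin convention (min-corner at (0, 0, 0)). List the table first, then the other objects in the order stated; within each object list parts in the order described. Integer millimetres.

translate([0, 0, 669]) cube([1317, 707, 50]);
translate([50, 50, 0]) cube([54, 54, 669]);
translate([1213, 50, 0]) cube([54, 54, 669]);
translate([50, 603, 0]) cube([54, 54, 669]);
translate([1213, 603, 0]) cube([54, 54, 669]);
translate([523, -549, 0]) {
  translate([0, 0, 361]) cube([271, 309, 36]);
  translate([20, 20, 0]) cylinder(h = 361, r = 20);
  translate([251, 20, 0]) cylinder(h = 361, r = 20);
  translate([20, 289, 0]) cylinder(h = 361, r = 20);
  translate([251, 289, 0]) cylinder(h = 361, r = 20);
}
translate([523, 947, 0]) {
  translate([0, 0, 361]) cube([271, 309, 36]);
  translate([20, 20, 0]) cylinder(h = 361, r = 20);
  translate([251, 20, 0]) cylinder(h = 361, r = 20);
  translate([20, 289, 0]) cylinder(h = 361, r = 20);
  translate([251, 289, 0]) cylinder(h = 361, r = 20);
}
translate([-511, 199, 0]) {
  translate([0, 0, 361]) cube([271, 309, 36]);
  translate([20, 20, 0]) cylinder(h = 361, r = 20);
  translate([251, 20, 0]) cylinder(h = 361, r = 20);
  translate([20, 289, 0]) cylinder(h = 361, r = 20);
  translate([251, 289, 0]) cylinder(h = 361, r = 20);
}
translate([1557, 199, 0]) {
  translate([0, 0, 361]) cube([271, 309, 36]);
  translate([20, 20, 0]) cylinder(h = 361, r = 20);
  translate([251, 20, 0]) cylinder(h = 361, r = 20);
  translate([20, 289, 0]) cylinder(h = 361, r = 20);
  translate([251, 289, 0]) cylinder(h = 361, r = 20);
}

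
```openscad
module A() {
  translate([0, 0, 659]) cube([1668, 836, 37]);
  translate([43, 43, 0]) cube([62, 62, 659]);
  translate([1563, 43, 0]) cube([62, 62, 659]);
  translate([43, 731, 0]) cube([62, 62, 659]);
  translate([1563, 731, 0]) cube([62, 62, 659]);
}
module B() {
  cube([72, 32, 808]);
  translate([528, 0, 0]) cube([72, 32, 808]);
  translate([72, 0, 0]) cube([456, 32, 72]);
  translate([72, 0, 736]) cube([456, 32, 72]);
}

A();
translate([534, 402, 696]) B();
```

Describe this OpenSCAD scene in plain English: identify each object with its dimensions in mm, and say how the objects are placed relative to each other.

A is a table with a 1668×836 mm rectangular top, 37 mm thick, top surface at z = 696 mm, supported by four 62×62 mm square legs, each inset 43 mm from the nearest pair of top edges, running from the floor.

B is a picture frame with a 456×664 mm rectangular opening (x by z) and a uniform 72 mm border on every side. Frame depth is 32 mm along y. It is built from two vertical stiles running the full outside height and two horizontal rails spanning the gap between the stiles.

The picture frame is on top of the table, centred.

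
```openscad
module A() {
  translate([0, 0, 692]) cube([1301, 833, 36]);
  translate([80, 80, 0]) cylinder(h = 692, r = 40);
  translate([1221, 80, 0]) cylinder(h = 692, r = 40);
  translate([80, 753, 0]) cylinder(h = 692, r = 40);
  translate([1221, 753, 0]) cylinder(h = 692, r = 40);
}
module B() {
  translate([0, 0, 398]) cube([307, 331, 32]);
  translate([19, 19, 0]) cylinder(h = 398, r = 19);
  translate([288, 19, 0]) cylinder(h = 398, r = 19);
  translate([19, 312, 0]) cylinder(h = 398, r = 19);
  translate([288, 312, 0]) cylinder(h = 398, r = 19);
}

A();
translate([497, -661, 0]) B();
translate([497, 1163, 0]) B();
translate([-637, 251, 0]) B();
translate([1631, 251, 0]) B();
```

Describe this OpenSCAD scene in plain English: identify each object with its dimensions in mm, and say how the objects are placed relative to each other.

A is a table with a 1301×833 mm rectangular top, 36 mm thick, top surface at z = 728 mm, supported by four round legs of 80 mm diameter, each leg's bounding box inset 40 mm from the nearest pair of top edges, running from the floor.

B is a four-legged stool. The seat is 307×331 mm, 32 mm thick, top at z = 430 mm. It stands on four round legs, each 38 mm in diameter, from z = 0 to the seat underside, each leg's axis is inset half a diameter from the nearest pair of seat edges (so the leg's bounding box is flush with the corner).

Four stools sit around the table at the −y, +y, −x, +x sides.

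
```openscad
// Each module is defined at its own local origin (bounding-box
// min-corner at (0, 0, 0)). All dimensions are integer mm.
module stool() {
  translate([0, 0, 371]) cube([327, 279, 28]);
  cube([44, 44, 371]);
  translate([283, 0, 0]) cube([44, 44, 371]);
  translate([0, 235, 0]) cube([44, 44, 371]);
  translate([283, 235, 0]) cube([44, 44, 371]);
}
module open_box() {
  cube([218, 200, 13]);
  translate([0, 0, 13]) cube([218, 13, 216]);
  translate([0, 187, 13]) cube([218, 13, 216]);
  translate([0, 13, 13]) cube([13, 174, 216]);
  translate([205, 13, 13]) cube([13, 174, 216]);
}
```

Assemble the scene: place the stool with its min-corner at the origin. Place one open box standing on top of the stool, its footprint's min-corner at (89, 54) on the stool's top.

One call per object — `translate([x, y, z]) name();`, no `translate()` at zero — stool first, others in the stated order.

stool();
translate([89, 54, 399]) open_box();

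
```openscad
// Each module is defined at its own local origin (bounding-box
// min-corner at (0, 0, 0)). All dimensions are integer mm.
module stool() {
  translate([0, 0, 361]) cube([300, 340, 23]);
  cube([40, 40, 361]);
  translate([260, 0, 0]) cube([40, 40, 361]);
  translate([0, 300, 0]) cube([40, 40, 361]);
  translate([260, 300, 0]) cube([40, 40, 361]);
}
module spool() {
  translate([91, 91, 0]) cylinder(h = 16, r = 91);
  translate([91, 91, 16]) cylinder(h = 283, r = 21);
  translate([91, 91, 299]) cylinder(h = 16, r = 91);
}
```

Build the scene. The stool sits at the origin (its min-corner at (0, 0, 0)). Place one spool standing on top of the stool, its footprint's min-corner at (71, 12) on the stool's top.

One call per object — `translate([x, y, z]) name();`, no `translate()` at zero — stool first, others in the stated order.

stool();
translate([71, 12, 384]) spool();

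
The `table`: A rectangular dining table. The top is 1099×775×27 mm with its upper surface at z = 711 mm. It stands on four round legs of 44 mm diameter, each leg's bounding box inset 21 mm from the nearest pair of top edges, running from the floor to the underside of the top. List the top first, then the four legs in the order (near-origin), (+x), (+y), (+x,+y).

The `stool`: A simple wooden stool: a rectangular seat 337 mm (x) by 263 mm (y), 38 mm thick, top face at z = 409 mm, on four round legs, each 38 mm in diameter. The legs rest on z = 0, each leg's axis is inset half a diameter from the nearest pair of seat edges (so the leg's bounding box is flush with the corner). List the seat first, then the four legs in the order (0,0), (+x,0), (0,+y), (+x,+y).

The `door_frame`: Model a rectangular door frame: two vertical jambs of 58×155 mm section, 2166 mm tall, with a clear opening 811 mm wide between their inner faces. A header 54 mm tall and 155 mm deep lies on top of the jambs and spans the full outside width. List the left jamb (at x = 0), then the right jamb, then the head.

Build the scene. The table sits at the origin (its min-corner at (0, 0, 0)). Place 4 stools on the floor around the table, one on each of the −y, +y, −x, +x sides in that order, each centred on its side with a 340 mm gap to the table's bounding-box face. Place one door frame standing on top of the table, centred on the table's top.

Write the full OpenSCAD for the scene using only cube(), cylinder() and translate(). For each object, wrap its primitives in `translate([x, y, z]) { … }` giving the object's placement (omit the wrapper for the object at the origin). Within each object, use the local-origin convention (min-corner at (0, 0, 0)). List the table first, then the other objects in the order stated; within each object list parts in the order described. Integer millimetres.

translate([0, 0, 684]) cube([1099, 775, 27]);
translate([43, 43, 0]) cylinder(h = 684, r = 22);
translate([1056, 43, 0]) cylinder(h = 684, r = 22);
translate([43, 732, 0]) cylinder(h = 684, r = 22);
translate([1056, 732, 0]) cylinder(h = 684, r = 22);
translate([381, -603, 0]) {
  translate([0, 0, 371]) cube([337, 263, 38]);
  translate([19, 19, 0]) cylinder(h = 371, r = 19);
  translate([318, 19, 0]) cylinder(h = 371, r = 19);
  translate([19, 244, 0]) cylinder(h = 371, r = 19);
  translate([318, 244, 0]) cylinder(h = 371, r = 19);
}
translate([381, 1115, 0]) {
  translate([0, 0, 371]) cube([337, 263, 38]);
  translate([19, 19, 0]) cylinder(h = 371, r = 19);
  translate([318, 19, 0]) cylinder(h = 371, r = 19);
  translate([19, 244, 0]) cylinder(h = 371, r = 19);
  translate([318, 244, 0]) cylinder(h = 371, r = 19);
}
translate([-677, 256, 0]) {
  translate([0, 0, 371]) cube([337, 263, 38]);
  translate([19, 19, 0]) cylinder(h = 371, r = 19);
  translate([318, 19, 0]) cylinder(h = 371, r = 19);
  translate([19, 244, 0]) cylinder(h = 371, r = 19);
  translate([318, 244, 0]) cylinder(h = 371, r = 19);
}
translate([1439, 256, 0]) {
  translate([0, 0, 371]) cube([337, 263, 38]);
  translate([19, 19, 0]) cylinder(h = 371, r = 19);
  translate([318, 19, 0]) cylinder(h = 371, r = 19);
  translate([19, 244, 0]) cylinder(h = 371, r = 19);
  translate([318, 244, 0]) cylinder(h = 371, r = 19);
}
translate([86, 310, 711]) {
  cube([58, 155, 2166]);
  translate([869, 0, 0]) cube([58, 155, 2166]);
  translate([0, 0, 2166]) cube([927, 155, 54]);
}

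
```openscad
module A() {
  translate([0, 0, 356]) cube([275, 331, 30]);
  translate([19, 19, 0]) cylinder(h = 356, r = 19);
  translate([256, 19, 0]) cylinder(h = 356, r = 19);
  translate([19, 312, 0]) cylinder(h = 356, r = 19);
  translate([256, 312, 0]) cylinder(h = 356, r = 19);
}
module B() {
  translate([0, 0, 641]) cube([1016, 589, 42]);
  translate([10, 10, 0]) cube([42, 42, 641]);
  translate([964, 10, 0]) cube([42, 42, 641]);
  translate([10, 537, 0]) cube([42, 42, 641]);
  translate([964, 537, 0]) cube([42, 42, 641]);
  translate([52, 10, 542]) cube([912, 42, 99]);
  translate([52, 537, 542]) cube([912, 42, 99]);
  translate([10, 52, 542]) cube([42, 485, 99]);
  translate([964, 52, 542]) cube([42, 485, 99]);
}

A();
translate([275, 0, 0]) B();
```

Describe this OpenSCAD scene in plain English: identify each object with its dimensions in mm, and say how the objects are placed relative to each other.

A is a four-legged stool. The seat is 275×331 mm, 30 mm thick, top at z = 386 mm. It stands on four round legs, each 38 mm in diameter, from z = 0 to the seat underside, each leg's axis is inset half a diameter from the nearest pair of seat edges (so the leg's bounding box is flush with the corner).

B is a table: top 1016 mm (x) × 589 mm (y), 42 mm thick, upper face at z = 683 mm, on four 42×42 mm square legs, each inset 10 mm from the nearest pair of top edges, running from z = 0 to the bottom of the top. Four apron rails, 42 mm thick and 99 mm tall, run between adjacent legs with their top edges flush with the underside of the top and their outer faces flush with the legs' outer faces.

The table is against the stool's +x side, with their −y faces flush.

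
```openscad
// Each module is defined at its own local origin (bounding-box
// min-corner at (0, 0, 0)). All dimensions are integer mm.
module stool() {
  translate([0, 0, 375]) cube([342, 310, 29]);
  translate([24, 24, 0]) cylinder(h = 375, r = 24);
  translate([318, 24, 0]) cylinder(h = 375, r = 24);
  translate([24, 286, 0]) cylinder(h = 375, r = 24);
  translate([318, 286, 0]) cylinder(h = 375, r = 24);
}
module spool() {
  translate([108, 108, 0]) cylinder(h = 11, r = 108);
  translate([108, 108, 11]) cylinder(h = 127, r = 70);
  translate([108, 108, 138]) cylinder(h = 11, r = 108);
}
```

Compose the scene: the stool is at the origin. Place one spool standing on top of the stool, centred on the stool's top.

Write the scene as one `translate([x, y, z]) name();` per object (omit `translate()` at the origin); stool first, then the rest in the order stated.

stool();
translate([63, 47, 404]) spool();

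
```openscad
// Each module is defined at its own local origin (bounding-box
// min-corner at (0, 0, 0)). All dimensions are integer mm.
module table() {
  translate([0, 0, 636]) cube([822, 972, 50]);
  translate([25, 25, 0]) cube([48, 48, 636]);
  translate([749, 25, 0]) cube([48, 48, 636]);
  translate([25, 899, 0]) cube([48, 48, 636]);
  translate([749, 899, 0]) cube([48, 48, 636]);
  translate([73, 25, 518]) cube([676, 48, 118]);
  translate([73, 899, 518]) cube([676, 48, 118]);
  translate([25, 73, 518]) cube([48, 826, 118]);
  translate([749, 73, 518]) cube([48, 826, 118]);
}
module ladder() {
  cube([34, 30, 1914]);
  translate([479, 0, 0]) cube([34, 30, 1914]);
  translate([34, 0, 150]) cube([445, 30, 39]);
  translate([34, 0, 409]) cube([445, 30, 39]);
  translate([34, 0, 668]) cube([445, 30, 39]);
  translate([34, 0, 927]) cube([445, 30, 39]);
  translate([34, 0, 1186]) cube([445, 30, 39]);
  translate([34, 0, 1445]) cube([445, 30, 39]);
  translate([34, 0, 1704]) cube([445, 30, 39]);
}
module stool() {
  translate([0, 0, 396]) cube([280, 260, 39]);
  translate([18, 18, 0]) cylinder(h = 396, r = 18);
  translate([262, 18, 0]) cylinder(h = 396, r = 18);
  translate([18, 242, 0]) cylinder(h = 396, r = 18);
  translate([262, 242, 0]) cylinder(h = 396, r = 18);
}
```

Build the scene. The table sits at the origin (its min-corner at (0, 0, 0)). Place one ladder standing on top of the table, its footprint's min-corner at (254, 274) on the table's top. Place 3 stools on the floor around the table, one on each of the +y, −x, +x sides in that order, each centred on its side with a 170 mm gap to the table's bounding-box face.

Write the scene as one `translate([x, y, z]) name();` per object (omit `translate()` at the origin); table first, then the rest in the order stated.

table();
translate([254, 274, 686]) ladder();
translate([271, 1142, 0]) stool();
translate([-450, 356, 0]) stool();
translate([992, 356, 0]) stool();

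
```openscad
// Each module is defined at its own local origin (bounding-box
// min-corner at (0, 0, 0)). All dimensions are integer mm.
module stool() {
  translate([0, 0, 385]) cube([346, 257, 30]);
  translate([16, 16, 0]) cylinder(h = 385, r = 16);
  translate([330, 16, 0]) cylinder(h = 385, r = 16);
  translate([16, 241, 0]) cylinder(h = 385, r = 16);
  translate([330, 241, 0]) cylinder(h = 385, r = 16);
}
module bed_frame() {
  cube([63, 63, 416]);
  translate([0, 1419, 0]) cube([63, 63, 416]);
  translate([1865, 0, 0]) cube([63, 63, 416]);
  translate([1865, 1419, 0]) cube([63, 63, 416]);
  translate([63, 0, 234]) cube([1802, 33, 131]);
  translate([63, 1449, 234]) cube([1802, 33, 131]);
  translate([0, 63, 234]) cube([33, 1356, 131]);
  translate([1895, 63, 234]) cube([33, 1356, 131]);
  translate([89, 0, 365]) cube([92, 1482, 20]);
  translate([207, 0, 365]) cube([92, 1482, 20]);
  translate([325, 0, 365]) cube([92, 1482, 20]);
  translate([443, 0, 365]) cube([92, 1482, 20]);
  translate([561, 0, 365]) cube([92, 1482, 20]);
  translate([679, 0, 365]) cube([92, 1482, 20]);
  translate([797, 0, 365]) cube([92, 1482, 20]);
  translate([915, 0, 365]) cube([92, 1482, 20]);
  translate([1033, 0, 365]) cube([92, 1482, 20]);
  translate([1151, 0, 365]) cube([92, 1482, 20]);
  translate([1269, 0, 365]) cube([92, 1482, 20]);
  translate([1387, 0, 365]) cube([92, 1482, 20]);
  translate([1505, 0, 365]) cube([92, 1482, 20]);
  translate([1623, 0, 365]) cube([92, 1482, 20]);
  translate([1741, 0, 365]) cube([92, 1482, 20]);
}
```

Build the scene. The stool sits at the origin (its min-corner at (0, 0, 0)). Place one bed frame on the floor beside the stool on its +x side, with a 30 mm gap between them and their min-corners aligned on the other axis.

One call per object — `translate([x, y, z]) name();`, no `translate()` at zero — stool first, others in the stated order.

stool();
translate([376, 0, 0]) bed_frame();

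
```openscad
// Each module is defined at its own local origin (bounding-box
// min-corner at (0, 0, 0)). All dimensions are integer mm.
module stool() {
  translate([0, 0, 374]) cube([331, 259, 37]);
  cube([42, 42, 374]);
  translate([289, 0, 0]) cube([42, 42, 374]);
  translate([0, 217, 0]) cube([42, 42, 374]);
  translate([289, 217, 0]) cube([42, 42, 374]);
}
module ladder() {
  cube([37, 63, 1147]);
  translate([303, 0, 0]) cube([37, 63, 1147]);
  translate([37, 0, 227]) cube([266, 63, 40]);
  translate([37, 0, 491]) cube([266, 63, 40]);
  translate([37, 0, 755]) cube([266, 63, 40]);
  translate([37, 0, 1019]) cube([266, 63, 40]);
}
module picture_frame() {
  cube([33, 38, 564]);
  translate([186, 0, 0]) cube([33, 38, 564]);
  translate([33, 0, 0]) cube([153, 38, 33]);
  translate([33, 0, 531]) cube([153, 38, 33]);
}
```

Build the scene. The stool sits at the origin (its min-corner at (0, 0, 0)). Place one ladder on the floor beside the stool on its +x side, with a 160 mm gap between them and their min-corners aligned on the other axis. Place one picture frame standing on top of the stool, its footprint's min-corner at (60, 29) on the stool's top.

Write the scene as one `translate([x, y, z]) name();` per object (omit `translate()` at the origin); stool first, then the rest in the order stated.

stool();
translate([491, 0, 0]) ladder();
translate([60, 29, 411]) picture_frame();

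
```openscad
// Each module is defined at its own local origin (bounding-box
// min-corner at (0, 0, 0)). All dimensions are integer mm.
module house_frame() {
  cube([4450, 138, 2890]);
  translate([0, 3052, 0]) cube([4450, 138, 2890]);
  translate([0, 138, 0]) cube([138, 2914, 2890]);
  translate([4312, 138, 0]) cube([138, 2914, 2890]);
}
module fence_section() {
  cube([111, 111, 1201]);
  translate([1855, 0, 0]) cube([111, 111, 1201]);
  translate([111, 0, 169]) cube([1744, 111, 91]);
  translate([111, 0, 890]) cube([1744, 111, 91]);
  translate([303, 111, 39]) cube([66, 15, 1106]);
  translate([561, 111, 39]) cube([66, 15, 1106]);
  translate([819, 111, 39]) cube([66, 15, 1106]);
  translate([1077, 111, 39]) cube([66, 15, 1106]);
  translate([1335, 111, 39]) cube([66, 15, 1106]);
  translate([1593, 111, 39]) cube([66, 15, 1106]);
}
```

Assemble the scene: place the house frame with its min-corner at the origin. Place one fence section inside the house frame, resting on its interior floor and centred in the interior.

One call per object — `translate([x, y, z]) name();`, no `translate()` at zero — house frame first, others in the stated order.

house_frame();
translate([1242, 1532, 0]) fence_section();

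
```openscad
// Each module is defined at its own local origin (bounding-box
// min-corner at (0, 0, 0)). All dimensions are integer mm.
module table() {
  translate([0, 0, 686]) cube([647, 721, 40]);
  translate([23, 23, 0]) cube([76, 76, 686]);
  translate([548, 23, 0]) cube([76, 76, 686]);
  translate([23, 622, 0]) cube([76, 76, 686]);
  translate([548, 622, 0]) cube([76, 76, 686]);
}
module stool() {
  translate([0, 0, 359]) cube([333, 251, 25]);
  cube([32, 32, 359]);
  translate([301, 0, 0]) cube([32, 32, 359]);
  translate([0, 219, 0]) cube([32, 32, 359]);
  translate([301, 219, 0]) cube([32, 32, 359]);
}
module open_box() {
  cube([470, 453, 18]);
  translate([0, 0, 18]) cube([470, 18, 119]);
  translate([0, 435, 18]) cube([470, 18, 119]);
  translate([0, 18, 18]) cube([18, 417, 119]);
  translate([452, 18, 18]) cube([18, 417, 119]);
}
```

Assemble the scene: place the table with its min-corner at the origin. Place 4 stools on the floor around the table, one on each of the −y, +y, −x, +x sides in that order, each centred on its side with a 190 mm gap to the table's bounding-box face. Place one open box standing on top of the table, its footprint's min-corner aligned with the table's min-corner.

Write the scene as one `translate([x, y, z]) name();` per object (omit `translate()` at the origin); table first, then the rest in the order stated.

table();
translate([157, -441, 0]) stool();
translate([157, 911, 0]) stool();
translate([-523, 235, 0]) stool();
translate([837, 235, 0]) stool();
translate([0, 0, 726]) open_box();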